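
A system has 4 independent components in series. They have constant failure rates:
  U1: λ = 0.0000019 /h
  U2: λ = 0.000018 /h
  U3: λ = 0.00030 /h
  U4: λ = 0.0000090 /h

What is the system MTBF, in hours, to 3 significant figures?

Series of exponential components: λ_sys = Σ λ_i
λ_sys = 0.0000019 + 0.000018 + 0.00030 + 0.0000090 = 3.2890e-04 /h
MTBF = 1 / λ_sys = 3040 h

3040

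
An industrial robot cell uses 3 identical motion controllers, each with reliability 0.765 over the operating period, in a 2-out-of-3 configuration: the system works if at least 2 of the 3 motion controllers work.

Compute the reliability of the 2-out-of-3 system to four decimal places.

0.8603

R = Σ_{i=2}^{3} C(3,i) p^i (1−p)^{3−i} with p = 0.765
C(3,2)·0.765^2·0.235^1 = 0.412584
C(3,3)·0.765^3·0.235^0 = 0.447697
Sum = 0.8603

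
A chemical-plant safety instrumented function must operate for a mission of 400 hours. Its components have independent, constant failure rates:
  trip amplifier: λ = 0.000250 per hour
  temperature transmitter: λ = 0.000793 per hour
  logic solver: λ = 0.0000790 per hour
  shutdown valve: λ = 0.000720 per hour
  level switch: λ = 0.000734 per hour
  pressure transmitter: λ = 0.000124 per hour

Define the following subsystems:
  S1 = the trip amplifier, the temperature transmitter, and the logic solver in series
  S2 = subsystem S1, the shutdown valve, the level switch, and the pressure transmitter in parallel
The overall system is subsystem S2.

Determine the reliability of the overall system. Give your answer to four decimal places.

R(trip amplifier) = exp(−0.000250 × 400) = 0.904837
R(temperature transmitter) = exp(−0.000793 × 400) = 0.728185
R(logic solver) = exp(−0.0000790 × 400) = 0.968894
R(shutdown valve) = exp(−0.000720 × 400) = 0.749762
R(level switch) = exp(−0.000734 × 400) = 0.745575
R(pressure transmitter) = exp(−0.000124 × 400) = 0.951610
Series (trip amplifier, temperature transmitter, and logic solver): 0.904837 × 0.728185 × 0.968894 = 0.638393
Parallel ([0.638393], shutdown valve, level switch, and pressure transmitter): 1 − (1 − 0.638393)(1 − 0.749762)(1 − 0.745575)(1 − 0.951610) = 0.9989

0.9989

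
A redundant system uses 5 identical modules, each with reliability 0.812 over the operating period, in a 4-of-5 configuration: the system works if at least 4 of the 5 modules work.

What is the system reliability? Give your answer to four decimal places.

0.7617

R = Σ_{i=4}^{5} C(5,i) p^i (1−p)^{5−i} with p = 0.812
C(5,4)·0.812^4·0.188^1 = 0.408650
C(5,5)·0.812^5·0.188^0 = 0.353004
Sum = 0.7617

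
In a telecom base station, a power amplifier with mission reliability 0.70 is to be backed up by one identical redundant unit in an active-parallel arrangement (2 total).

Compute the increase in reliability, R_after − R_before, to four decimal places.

R_before = 0.70
R_after = 1 − (1 − 0.70)^2 = 0.9100
ΔR = 0.9100 − 0.70 = 0.2100

0.2100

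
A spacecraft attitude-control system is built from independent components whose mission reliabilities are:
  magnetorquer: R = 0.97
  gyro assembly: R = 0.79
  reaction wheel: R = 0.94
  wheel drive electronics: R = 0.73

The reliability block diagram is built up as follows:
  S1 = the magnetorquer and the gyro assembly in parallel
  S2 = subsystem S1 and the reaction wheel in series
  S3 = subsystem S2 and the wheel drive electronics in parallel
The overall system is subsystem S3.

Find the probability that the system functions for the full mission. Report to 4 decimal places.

0.9822

Parallel (magnetorquer and gyro assembly): 1 − (1 − 0.970000)(1 − 0.790000) = 0.993700
Series ([0.993700] and reaction wheel): 0.993700 × 0.940000 = 0.934078
Parallel ([0.934078] and wheel drive electronics): 1 − (1 − 0.934078)(1 − 0.730000) = 0.9822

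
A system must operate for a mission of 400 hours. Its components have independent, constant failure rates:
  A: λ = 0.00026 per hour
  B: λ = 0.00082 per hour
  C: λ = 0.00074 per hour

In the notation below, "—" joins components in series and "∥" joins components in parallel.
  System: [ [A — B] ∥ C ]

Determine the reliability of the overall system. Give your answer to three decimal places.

0.910

R(A) = exp(−0.00026 × 400) = 0.90123
R(B) = exp(−0.00082 × 400) = 0.72036
R(C) = exp(−0.00074 × 400) = 0.74379
Series (A and B): 0.90123 × 0.72036 = 0.64921
Parallel ([0.64921] and C): 1 − (1 − 0.64921)(1 − 0.74379) = 0.910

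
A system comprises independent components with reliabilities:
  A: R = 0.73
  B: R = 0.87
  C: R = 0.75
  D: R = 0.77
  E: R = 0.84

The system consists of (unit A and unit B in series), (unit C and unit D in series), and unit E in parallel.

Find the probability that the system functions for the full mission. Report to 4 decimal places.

Series (A and B): 0.730000 × 0.870000 = 0.635100
Series (C and D): 0.750000 × 0.770000 = 0.577500
Parallel ([0.635100], [0.577500], and E): 1 − (1 − 0.635100)(1 − 0.577500)(1 − 0.840000) = 0.9753

0.9753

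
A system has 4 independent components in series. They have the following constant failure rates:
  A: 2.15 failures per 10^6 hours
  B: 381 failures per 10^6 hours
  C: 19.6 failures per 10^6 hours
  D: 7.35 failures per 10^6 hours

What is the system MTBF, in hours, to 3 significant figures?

Series of exponential components: λ_sys = Σ λ_i
λ_sys = 0.00000215 + 0.000381 + 0.0000196 + 0.00000735 = 4.1010e-04 /h
MTBF = 1 / λ_sys = 2440 h

2440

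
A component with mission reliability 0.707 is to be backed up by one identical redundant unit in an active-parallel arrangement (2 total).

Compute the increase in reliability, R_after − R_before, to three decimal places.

R_before = 0.707
R_after = 1 − (1 − 0.707)^2 = 0.914
ΔR = 0.914 − 0.707 = 0.207

0.207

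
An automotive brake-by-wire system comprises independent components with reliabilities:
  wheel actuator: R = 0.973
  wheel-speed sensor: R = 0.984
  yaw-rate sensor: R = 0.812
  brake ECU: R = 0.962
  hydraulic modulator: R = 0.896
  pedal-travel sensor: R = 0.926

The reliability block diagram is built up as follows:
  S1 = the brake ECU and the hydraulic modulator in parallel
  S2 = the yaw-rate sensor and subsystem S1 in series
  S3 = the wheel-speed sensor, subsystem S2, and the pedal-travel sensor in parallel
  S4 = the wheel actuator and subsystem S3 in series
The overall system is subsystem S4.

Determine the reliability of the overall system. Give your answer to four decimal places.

0.9728

Parallel (brake ECU and hydraulic modulator): 1 − (1 − 0.962000)(1 − 0.896000) = 0.996048
Series (yaw-rate sensor and [0.996048]): 0.812000 × 0.996048 = 0.808791
Parallel (wheel-speed sensor, [0.808791], and pedal-travel sensor): 1 − (1 − 0.984000)(1 − 0.808791)(1 − 0.926000) = 0.999774
Series (wheel actuator and [0.999774]): 0.973000 × 0.999774 = 0.9728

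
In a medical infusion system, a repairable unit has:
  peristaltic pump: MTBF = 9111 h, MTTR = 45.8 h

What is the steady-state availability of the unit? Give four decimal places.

0.9950

A(peristaltic pump) = MTBF/(MTBF+MTTR) = 9111/(9111+45.8) = 0.9950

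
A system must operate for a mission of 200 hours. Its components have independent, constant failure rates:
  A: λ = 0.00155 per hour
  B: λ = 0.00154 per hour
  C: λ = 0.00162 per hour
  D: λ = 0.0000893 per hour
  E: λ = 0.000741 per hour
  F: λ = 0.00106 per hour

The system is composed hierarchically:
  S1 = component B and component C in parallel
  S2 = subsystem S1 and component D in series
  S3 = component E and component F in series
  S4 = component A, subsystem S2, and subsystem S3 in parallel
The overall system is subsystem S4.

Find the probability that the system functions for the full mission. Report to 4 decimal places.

0.9928

R(A) = exp(−0.00155 × 200) = 0.733447
R(B) = exp(−0.00154 × 200) = 0.734915
R(C) = exp(−0.00162 × 200) = 0.723250
R(D) = exp(−0.0000893 × 200) = 0.982299
R(E) = exp(−0.000741 × 200) = 0.862259
R(F) = exp(−0.00106 × 200) = 0.808965
Parallel (B and C): 1 − (1 − 0.734915)(1 − 0.723250) = 0.926638
Series ([0.926638] and D): 0.926638 × 0.982299 = 0.910236
Series (E and F): 0.862259 × 0.808965 = 0.697537
Parallel (A, [0.910236], and [0.697537]): 1 − (1 − 0.733447)(1 − 0.910236)(1 − 0.697537) = 0.9928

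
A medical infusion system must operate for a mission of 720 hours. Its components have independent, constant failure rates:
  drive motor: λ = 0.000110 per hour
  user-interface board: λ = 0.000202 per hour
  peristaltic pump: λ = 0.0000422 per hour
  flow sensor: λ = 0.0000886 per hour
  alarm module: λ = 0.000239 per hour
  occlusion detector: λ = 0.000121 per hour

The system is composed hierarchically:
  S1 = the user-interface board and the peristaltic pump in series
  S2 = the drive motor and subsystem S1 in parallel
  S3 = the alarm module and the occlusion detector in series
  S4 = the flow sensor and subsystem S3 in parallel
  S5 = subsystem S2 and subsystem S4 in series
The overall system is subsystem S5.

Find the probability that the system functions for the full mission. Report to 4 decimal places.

R(drive motor) = exp(−0.000110 × 720) = 0.923855
R(user-interface board) = exp(−0.000202 × 720) = 0.864642
R(peristaltic pump) = exp(−0.0000422 × 720) = 0.970073
R(flow sensor) = exp(−0.0000886 × 720) = 0.938200
R(alarm module) = exp(−0.000239 × 720) = 0.841912
R(occlusion detector) = exp(−0.000121 × 720) = 0.916567
Series (user-interface board and peristaltic pump): 0.864642 × 0.970073 = 0.838766
Parallel (drive motor and [0.838766]): 1 − (1 − 0.923855)(1 − 0.838766) = 0.987723
Series (alarm module and occlusion detector): 0.841912 × 0.916567 = 0.771669
Parallel (flow sensor and [0.771669]): 1 − (1 − 0.938200)(1 − 0.771669) = 0.985889
Series ([0.987723] and [0.985889]): 0.987723 × 0.985889 = 0.9738

0.9738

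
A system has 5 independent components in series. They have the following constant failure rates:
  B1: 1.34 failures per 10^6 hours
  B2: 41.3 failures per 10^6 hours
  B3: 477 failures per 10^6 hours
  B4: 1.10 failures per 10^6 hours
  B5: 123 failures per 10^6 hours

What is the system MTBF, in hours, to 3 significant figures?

Series of exponential components: λ_sys = Σ λ_i
λ_sys = 0.00000134 + 0.0000413 + 0.000477 + 0.00000110 + 0.000123 = 6.4374e-04 /h
MTBF = 1 / λ_sys = 1550 h

1550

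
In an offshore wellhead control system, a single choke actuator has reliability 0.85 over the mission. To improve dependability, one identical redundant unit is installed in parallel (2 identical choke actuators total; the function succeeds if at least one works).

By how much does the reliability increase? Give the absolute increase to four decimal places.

R_before = 0.85
R_after = 1 − (1 − 0.85)^2 = 0.9775
ΔR = 0.9775 − 0.85 = 0.1275

0.1275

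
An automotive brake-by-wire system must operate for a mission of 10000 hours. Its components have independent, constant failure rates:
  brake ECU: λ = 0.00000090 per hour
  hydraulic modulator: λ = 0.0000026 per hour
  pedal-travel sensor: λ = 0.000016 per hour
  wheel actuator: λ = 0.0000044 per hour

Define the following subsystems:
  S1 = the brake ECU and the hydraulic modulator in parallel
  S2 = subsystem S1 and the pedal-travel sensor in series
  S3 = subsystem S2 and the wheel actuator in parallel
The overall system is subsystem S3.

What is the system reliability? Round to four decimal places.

R(brake ECU) = exp(−0.00000090 × 10000) = 0.991040
R(hydraulic modulator) = exp(−0.0000026 × 10000) = 0.974335
R(pedal-travel sensor) = exp(−0.000016 × 10000) = 0.852144
R(wheel actuator) = exp(−0.0000044 × 10000) = 0.956954
Parallel (brake ECU and hydraulic modulator): 1 − (1 − 0.991040)(1 − 0.974335) = 0.999770
Series ([0.999770] and pedal-travel sensor): 0.999770 × 0.852144 = 0.851948
Parallel ([0.851948] and wheel actuator): 1 − (1 − 0.851948)(1 − 0.956954) = 0.9936

0.9936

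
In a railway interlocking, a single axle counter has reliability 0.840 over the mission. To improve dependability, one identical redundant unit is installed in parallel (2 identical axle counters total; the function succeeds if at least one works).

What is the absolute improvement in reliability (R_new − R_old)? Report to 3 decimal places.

R_before = 0.840
R_after = 1 − (1 − 0.840)^2 = 0.974
ΔR = 0.974 − 0.840 = 0.134

0.134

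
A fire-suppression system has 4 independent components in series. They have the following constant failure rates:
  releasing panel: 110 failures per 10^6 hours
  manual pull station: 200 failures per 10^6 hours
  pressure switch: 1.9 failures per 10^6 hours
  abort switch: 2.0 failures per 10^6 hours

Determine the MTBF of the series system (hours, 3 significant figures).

Series of exponential components: λ_sys = Σ λ_i
λ_sys = 0.00011 + 0.00020 + 0.0000019 + 0.0000020 = 3.1390e-04 /h
MTBF = 1 / λ_sys = 3190 h

3190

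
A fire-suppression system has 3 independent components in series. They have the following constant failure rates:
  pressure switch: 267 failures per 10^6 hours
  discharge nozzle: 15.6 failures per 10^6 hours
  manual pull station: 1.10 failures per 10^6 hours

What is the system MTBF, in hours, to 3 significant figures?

Series of exponential components: λ_sys = Σ λ_i
λ_sys = 0.000267 + 0.0000156 + 0.00000110 = 2.8370e-04 /h
MTBF = 1 / λ_sys = 3520 h

3520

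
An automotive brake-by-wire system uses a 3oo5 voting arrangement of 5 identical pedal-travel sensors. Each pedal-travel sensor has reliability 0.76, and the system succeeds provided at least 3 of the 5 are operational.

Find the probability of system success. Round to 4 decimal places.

R = Σ_{i=3}^{5} C(5,i) p^i (1−p)^{5−i} with p = 0.76
C(5,3)·0.76^3·0.24^2 = 0.252850
C(5,4)·0.76^4·0.24^1 = 0.400346
C(5,5)·0.76^5·0.24^0 = 0.253553
Sum = 0.9067

0.9067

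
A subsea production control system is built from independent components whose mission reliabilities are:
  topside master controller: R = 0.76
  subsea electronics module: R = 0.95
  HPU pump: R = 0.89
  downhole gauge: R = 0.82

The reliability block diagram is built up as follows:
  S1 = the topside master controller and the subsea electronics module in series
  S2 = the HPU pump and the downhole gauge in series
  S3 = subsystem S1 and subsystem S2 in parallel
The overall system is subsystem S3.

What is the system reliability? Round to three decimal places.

0.925

Series (topside master controller and subsea electronics module): 0.76000 × 0.95000 = 0.72200
Series (HPU pump and downhole gauge): 0.89000 × 0.82000 = 0.72980
Parallel ([0.72200] and [0.72980]): 1 − (1 − 0.72200)(1 − 0.72980) = 0.925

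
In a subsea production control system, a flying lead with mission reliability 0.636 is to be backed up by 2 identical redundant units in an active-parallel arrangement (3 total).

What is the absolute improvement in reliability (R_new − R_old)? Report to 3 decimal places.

0.316

R_before = 0.636
R_after = 1 − (1 − 0.636)^3 = 0.952
ΔR = 0.952 − 0.636 = 0.316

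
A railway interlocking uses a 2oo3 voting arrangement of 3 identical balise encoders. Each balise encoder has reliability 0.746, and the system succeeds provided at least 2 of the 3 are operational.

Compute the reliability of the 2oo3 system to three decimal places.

0.839

R = Σ_{i=2}^{3} C(3,i) p^i (1−p)^{3−i} with p = 0.746
C(3,2)·0.746^2·0.254^1 = 0.42407
C(3,3)·0.746^3·0.254^0 = 0.41516
Sum = 0.839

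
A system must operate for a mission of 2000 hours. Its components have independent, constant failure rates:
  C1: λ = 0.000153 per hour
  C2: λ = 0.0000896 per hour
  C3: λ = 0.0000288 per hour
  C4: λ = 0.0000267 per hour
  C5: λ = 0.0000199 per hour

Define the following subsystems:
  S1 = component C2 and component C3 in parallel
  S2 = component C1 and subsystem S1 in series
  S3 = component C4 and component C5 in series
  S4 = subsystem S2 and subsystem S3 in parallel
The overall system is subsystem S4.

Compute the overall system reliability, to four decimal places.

R(C1) = exp(−0.000153 × 2000) = 0.736387
R(C2) = exp(−0.0000896 × 2000) = 0.835939
R(C3) = exp(−0.0000288 × 2000) = 0.944027
R(C4) = exp(−0.0000267 × 2000) = 0.948001
R(C5) = exp(−0.0000199 × 2000) = 0.960982
Parallel (C2 and C3): 1 − (1 − 0.835939)(1 − 0.944027) = 0.990817
Series (C1 and [0.990817]): 0.736387 × 0.990817 = 0.729625
Series (C4 and C5): 0.948001 × 0.960982 = 0.911012
Parallel ([0.729625] and [0.911012]): 1 − (1 − 0.729625)(1 − 0.911012) = 0.9759

0.9759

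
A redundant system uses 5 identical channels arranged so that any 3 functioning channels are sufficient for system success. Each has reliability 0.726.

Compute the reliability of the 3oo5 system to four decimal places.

R = Σ_{i=3}^{5} C(5,i) p^i (1−p)^{5−i} with p = 0.726
C(5,3)·0.726^3·0.274^2 = 0.287284
C(5,4)·0.726^4·0.274^1 = 0.380598
C(5,5)·0.726^5·0.274^0 = 0.201689
Sum = 0.8696

0.8696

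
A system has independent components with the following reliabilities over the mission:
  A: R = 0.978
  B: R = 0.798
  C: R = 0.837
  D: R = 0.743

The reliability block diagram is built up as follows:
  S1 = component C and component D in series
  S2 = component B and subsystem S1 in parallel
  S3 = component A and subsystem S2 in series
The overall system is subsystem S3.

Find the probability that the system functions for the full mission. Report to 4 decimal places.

0.9033

Series (C and D): 0.837000 × 0.743000 = 0.621891
Parallel (B and [0.621891]): 1 − (1 − 0.798000)(1 − 0.621891) = 0.923622
Series (A and [0.923622]): 0.978000 × 0.923622 = 0.9033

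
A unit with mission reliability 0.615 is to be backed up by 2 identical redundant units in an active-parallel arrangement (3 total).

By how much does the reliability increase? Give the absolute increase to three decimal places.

0.328

R_before = 0.615
R_after = 1 − (1 − 0.615)^3 = 0.943
ΔR = 0.943 − 0.615 = 0.328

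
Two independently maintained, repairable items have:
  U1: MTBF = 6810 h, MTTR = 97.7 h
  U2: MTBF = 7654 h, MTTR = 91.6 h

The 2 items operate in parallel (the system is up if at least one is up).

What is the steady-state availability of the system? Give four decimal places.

0.9998

A(U1) = MTBF/(MTBF+MTTR) = 6810/(6810+97.7) = 0.985856
A(U2) = MTBF/(MTBF+MTTR) = 7654/(7654+91.6) = 0.988174
Parallel availability: 1 − (1 − 0.985856)(1 − 0.988174) = 0.9998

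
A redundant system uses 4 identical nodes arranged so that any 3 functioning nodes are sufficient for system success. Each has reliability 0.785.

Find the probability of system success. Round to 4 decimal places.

0.7957

R = Σ_{i=3}^{4} C(4,i) p^i (1−p)^{4−i} with p = 0.785
C(4,3)·0.785^3·0.215^1 = 0.416013
C(4,4)·0.785^4·0.215^0 = 0.379733
Sum = 0.7957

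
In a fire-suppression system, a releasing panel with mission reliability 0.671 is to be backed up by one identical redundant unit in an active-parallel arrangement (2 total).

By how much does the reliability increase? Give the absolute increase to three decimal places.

0.221

R_before = 0.671
R_after = 1 − (1 − 0.671)^2 = 0.892
ΔR = 0.892 − 0.671 = 0.221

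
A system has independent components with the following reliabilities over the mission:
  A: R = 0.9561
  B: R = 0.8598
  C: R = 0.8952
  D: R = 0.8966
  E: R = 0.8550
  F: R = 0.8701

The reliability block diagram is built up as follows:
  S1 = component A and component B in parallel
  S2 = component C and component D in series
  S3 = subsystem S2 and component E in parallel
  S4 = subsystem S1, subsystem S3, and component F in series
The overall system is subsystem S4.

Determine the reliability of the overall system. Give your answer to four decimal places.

Parallel (A and B): 1 − (1 − 0.956100)(1 − 0.859800) = 0.993845
Series (C and D): 0.895200 × 0.896600 = 0.802636
Parallel ([0.802636] and E): 1 − (1 − 0.802636)(1 − 0.855000) = 0.971382
Series ([0.993845], [0.971382], and F): 0.993845 × 0.971382 × 0.870100 = 0.8400

0.8400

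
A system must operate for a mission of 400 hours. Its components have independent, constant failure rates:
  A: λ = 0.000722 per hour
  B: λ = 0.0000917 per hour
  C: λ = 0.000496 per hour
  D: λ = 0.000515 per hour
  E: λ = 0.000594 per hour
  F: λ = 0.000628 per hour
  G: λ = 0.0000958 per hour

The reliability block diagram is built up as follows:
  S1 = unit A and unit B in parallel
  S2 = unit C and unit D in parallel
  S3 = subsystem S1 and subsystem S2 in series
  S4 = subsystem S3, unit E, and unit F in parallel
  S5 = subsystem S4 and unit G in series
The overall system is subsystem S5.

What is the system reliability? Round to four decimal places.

R(A) = exp(−0.000722 × 400) = 0.749162
R(B) = exp(−0.0000917 × 400) = 0.963985
R(C) = exp(−0.000496 × 400) = 0.820042
R(D) = exp(−0.000515 × 400) = 0.813833
R(E) = exp(−0.000594 × 400) = 0.788518
R(F) = exp(−0.000628 × 400) = 0.777867
R(G) = exp(−0.0000958 × 400) = 0.962405
Parallel (A and B): 1 − (1 − 0.749162)(1 − 0.963985) = 0.990966
Parallel (C and D): 1 − (1 − 0.820042)(1 − 0.813833) = 0.966498
Series ([0.990966] and [0.966498]): 0.990966 × 0.966498 = 0.957767
Parallel ([0.957767], E, and F): 1 − (1 − 0.957767)(1 − 0.788518)(1 − 0.777867) = 0.998016
Series ([0.998016] and G): 0.998016 × 0.962405 = 0.9605

0.9605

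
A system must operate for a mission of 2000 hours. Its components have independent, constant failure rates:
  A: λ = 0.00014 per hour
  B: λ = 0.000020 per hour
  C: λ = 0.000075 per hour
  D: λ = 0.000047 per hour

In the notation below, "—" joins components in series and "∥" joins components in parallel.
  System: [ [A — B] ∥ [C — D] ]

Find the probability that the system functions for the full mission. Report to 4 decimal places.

0.9407

R(A) = exp(−0.00014 × 2000) = 0.755784
R(B) = exp(−0.000020 × 2000) = 0.960789
R(C) = exp(−0.000075 × 2000) = 0.860708
R(D) = exp(−0.000047 × 2000) = 0.910283
Series (A and B): 0.755784 × 0.960789 = 0.726149
Series (C and D): 0.860708 × 0.910283 = 0.783488
Parallel ([0.726149] and [0.783488]): 1 − (1 − 0.726149)(1 − 0.783488) = 0.9407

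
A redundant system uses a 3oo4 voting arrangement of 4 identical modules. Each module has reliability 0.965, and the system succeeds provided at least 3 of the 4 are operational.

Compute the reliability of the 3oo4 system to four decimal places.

0.9930

R = Σ_{i=3}^{4} C(4,i) p^i (1−p)^{4−i} with p = 0.965
C(4,3)·0.965^3·0.035^1 = 0.125808
C(4,4)·0.965^4·0.035^0 = 0.867180
Sum = 0.9930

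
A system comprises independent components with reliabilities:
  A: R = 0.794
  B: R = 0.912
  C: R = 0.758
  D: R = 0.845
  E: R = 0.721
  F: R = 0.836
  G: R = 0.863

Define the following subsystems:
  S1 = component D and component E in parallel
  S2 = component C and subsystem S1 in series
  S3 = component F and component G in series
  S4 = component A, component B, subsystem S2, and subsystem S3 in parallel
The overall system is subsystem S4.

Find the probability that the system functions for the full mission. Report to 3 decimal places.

Parallel (D and E): 1 − (1 − 0.84500)(1 − 0.72100) = 0.95676
Series (C and [0.95676]): 0.75800 × 0.95676 = 0.72522
Series (F and G): 0.83600 × 0.86300 = 0.72147
Parallel (A, B, [0.72522], and [0.72147]): 1 − (1 − 0.79400)(1 − 0.91200)(1 − 0.72522)(1 − 0.72147) = 0.999

0.999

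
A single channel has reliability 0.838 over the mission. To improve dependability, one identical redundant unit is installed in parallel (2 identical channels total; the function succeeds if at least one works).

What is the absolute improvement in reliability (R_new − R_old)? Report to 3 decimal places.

0.136

R_before = 0.838
R_after = 1 − (1 − 0.838)^2 = 0.974
ΔR = 0.974 − 0.838 = 0.136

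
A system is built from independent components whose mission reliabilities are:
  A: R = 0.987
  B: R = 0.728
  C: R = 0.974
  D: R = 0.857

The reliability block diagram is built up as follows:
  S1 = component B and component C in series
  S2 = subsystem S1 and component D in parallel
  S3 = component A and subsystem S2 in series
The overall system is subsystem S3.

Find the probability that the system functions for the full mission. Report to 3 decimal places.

0.946

Series (B and C): 0.72800 × 0.97400 = 0.70907
Parallel ([0.70907] and D): 1 − (1 − 0.70907)(1 − 0.85700) = 0.95840
Series (A and [0.95840]): 0.98700 × 0.95840 = 0.946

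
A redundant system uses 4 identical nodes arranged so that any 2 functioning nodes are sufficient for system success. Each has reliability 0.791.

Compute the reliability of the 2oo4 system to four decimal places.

0.9692

R = Σ_{i=2}^{4} C(4,i) p^i (1−p)^{4−i} with p = 0.791
C(4,2)·0.791^2·0.209^2 = 0.163982
C(4,3)·0.791^3·0.209^1 = 0.413748
C(4,4)·0.791^4·0.209^0 = 0.391477
Sum = 0.9692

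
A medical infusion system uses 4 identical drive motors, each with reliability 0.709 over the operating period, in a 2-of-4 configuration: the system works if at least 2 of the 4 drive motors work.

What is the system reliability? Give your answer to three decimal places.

R = Σ_{i=2}^{4} C(4,i) p^i (1−p)^{4−i} with p = 0.709
C(4,2)·0.709^2·0.291^2 = 0.25541
C(4,3)·0.709^3·0.291^1 = 0.41485
C(4,4)·0.709^4·0.291^0 = 0.25269
Sum = 0.923

0.923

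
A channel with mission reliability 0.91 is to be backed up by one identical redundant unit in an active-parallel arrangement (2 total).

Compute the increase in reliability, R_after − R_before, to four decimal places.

R_before = 0.91
R_after = 1 − (1 − 0.91)^2 = 0.9919
ΔR = 0.9919 − 0.91 = 0.0819

0.0819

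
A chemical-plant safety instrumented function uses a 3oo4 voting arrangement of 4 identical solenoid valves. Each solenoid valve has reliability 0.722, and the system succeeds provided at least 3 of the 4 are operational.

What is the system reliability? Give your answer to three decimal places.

0.690

R = Σ_{i=3}^{4} C(4,i) p^i (1−p)^{4−i} with p = 0.722
C(4,3)·0.722^3·0.278^1 = 0.41852
C(4,4)·0.722^4·0.278^0 = 0.27174
Sum = 0.690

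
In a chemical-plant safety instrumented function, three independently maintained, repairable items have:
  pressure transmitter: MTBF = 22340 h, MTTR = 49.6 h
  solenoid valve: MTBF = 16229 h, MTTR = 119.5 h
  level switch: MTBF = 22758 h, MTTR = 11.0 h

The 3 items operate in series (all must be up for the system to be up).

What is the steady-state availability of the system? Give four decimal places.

0.9900

A(pressure transmitter) = MTBF/(MTBF+MTTR) = 22340/(22340+49.6) = 0.997785
A(solenoid valve) = MTBF/(MTBF+MTTR) = 16229/(16229+119.5) = 0.992690
A(level switch) = MTBF/(MTBF+MTTR) = 22758/(22758+11.0) = 0.999517
Series availability: 0.997785 × 0.992690 × 0.999517 = 0.9900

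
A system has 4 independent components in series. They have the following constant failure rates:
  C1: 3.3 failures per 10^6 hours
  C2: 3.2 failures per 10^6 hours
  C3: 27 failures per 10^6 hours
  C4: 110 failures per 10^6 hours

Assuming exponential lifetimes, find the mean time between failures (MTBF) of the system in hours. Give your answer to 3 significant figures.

6970

Series of exponential components: λ_sys = Σ λ_i
λ_sys = 0.0000033 + 0.0000032 + 0.000027 + 0.00011 = 1.4350e-04 /h
MTBF = 1 / λ_sys = 6970 h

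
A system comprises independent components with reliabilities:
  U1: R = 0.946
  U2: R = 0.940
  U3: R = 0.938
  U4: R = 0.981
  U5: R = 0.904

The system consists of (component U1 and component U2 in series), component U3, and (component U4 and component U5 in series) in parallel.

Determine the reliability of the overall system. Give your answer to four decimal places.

0.9992

Series (U1 and U2): 0.946000 × 0.940000 = 0.889240
Series (U4 and U5): 0.981000 × 0.904000 = 0.886824
Parallel ([0.889240], U3, and [0.886824]): 1 − (1 − 0.889240)(1 − 0.938000)(1 − 0.886824) = 0.9992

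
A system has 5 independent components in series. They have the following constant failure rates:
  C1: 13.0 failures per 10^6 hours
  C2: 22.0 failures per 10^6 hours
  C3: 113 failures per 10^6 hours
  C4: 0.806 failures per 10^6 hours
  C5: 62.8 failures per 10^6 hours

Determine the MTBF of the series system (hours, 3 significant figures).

4730

Series of exponential components: λ_sys = Σ λ_i
λ_sys = 0.0000130 + 0.0000220 + 0.000113 + 0.000000806 + 0.0000628 = 2.1161e-04 /h
MTBF = 1 / λ_sys = 4730 h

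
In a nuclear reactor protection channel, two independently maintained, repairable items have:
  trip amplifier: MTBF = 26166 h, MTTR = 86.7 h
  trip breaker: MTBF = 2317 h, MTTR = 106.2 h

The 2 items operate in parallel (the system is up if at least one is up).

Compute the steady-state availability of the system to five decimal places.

A(trip amplifier) = MTBF/(MTBF+MTTR) = 26166/(26166+86.7) = 0.996697
A(trip breaker) = MTBF/(MTBF+MTTR) = 2317/(2317+106.2) = 0.956174
Parallel availability: 1 − (1 − 0.996697)(1 − 0.956174) = 0.99986

0.99986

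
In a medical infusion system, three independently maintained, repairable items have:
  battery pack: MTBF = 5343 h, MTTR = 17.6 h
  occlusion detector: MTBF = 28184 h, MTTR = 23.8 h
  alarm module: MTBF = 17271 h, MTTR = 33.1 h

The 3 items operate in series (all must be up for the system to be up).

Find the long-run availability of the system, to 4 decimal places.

0.9940

A(battery pack) = MTBF/(MTBF+MTTR) = 5343/(5343+17.6) = 0.996717
A(occlusion detector) = MTBF/(MTBF+MTTR) = 28184/(28184+23.8) = 0.999156
A(alarm module) = MTBF/(MTBF+MTTR) = 17271/(17271+33.1) = 0.998087
Series availability: 0.996717 × 0.999156 × 0.998087 = 0.9940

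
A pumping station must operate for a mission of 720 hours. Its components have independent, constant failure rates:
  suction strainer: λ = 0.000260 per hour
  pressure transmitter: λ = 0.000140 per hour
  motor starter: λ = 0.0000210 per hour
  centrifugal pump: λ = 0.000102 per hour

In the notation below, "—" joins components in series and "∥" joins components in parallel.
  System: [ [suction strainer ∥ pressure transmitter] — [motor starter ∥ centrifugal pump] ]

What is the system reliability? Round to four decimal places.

R(suction strainer) = exp(−0.000260 × 720) = 0.829278
R(pressure transmitter) = exp(−0.000140 × 720) = 0.904114
R(motor starter) = exp(−0.0000210 × 720) = 0.984994
R(centrifugal pump) = exp(−0.000102 × 720) = 0.929192
Parallel (suction strainer and pressure transmitter): 1 − (1 − 0.829278)(1 − 0.904114) = 0.983630
Parallel (motor starter and centrifugal pump): 1 − (1 − 0.984994)(1 − 0.929192) = 0.998937
Series ([0.983630] and [0.998937]): 0.983630 × 0.998937 = 0.9826

0.9826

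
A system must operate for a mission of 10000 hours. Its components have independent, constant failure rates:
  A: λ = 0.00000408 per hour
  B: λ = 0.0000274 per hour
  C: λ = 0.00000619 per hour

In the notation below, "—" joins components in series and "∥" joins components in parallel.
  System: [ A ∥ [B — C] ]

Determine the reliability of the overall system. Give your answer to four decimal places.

0.9886

R(A) = exp(−0.00000408 × 10000) = 0.960021
R(B) = exp(−0.0000274 × 10000) = 0.760332
R(C) = exp(−0.00000619 × 10000) = 0.939977
Series (B and C): 0.760332 × 0.939977 = 0.714695
Parallel (A and [0.714695]): 1 − (1 − 0.960021)(1 − 0.714695) = 0.9886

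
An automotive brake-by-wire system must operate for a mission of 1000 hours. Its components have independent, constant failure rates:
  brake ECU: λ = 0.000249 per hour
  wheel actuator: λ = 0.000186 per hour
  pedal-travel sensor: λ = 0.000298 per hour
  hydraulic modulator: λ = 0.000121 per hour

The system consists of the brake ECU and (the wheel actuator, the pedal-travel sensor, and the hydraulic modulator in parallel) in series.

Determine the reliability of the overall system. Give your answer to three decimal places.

R(brake ECU) = exp(−0.000249 × 1000) = 0.77958
R(wheel actuator) = exp(−0.000186 × 1000) = 0.83027
R(pedal-travel sensor) = exp(−0.000298 × 1000) = 0.74230
R(hydraulic modulator) = exp(−0.000121 × 1000) = 0.88603
Parallel (wheel actuator, pedal-travel sensor, and hydraulic modulator): 1 − (1 − 0.83027)(1 − 0.74230)(1 − 0.88603) = 0.99502
Series (brake ECU and [0.99502]): 0.77958 × 0.99502 = 0.776

0.776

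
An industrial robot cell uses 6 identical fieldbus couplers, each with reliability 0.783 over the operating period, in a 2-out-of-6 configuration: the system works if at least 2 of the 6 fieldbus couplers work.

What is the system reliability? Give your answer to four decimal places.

R = Σ_{i=2}^{6} C(6,i) p^i (1−p)^{6−i} with p = 0.783
C(6,2)·0.783^2·0.217^4 = 0.020392
C(6,3)·0.783^3·0.217^3 = 0.098106
C(6,4)·0.783^4·0.217^2 = 0.265496
C(6,5)·0.783^5·0.217^1 = 0.383195
C(6,6)·0.783^6·0.217^0 = 0.230447
Sum = 0.9976

0.9976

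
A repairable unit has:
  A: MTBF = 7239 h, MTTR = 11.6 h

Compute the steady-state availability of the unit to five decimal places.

0.99840

A(A) = MTBF/(MTBF+MTTR) = 7239/(7239+11.6) = 0.99840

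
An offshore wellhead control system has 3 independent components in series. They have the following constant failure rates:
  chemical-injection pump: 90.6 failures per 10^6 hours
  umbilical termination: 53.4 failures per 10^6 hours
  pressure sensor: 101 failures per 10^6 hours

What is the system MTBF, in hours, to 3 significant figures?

Series of exponential components: λ_sys = Σ λ_i
λ_sys = 0.0000906 + 0.0000534 + 0.000101 = 2.4500e-04 /h
MTBF = 1 / λ_sys = 4080 h

4080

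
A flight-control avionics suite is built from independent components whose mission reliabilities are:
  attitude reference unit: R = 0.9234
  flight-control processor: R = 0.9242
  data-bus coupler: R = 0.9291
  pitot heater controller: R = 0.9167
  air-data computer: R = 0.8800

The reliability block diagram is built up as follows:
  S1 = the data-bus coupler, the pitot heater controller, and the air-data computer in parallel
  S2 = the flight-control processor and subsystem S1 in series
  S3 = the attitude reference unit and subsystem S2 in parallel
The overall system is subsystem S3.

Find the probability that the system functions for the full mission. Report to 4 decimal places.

Parallel (data-bus coupler, pitot heater controller, and air-data computer): 1 − (1 − 0.929100)(1 − 0.916700)(1 − 0.880000) = 0.999291
Series (flight-control processor and [0.999291]): 0.924200 × 0.999291 = 0.923545
Parallel (attitude reference unit and [0.923545]): 1 − (1 − 0.923400)(1 − 0.923545) = 0.9941

0.9941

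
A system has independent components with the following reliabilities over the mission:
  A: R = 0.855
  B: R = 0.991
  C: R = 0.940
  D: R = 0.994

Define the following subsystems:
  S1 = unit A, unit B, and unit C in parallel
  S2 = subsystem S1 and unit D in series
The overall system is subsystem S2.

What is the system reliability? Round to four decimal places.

0.9939

Parallel (A, B, and C): 1 − (1 − 0.855000)(1 − 0.991000)(1 − 0.940000) = 0.999922
Series ([0.999922] and D): 0.999922 × 0.994000 = 0.9939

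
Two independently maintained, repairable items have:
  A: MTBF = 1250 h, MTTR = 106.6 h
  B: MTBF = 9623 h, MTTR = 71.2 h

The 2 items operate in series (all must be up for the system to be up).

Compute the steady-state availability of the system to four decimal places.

A(A) = MTBF/(MTBF+MTTR) = 1250/(1250+106.6) = 0.921421
A(B) = MTBF/(MTBF+MTTR) = 9623/(9623+71.2) = 0.992655
Series availability: 0.921421 × 0.992655 = 0.9147

0.9147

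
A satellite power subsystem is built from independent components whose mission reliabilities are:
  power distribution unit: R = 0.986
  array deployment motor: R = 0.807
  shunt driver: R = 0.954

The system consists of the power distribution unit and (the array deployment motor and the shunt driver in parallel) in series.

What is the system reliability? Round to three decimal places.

Parallel (array deployment motor and shunt driver): 1 − (1 − 0.80700)(1 − 0.95400) = 0.99112
Series (power distribution unit and [0.99112]): 0.98600 × 0.99112 = 0.977

0.977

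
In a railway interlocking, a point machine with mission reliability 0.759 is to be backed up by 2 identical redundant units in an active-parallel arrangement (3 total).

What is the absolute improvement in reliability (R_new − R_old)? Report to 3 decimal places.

0.227

R_before = 0.759
R_after = 1 − (1 − 0.759)^3 = 0.986
ΔR = 0.986 − 0.759 = 0.227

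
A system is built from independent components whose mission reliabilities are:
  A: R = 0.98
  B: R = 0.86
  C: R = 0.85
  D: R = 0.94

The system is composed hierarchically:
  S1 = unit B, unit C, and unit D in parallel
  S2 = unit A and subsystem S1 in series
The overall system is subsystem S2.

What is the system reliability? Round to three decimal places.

0.979

Parallel (B, C, and D): 1 − (1 − 0.86000)(1 − 0.85000)(1 − 0.94000) = 0.99874
Series (A and [0.99874]): 0.98000 × 0.99874 = 0.979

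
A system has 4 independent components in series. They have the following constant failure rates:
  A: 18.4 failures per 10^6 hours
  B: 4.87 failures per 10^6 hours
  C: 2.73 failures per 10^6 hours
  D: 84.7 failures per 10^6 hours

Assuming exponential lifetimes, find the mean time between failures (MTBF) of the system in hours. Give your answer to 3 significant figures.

Series of exponential components: λ_sys = Σ λ_i
λ_sys = 0.0000184 + 0.00000487 + 0.00000273 + 0.0000847 = 1.1070e-04 /h
MTBF = 1 / λ_sys = 9030 h

9030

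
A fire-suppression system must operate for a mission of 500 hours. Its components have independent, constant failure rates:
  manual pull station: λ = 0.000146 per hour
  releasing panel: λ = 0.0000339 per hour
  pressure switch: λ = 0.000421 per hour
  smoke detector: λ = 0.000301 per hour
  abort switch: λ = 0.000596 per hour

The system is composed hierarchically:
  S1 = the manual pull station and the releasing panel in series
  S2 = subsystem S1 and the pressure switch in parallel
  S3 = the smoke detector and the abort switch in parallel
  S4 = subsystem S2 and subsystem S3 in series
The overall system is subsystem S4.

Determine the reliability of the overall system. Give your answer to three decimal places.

R(manual pull station) = exp(−0.000146 × 500) = 0.92960
R(releasing panel) = exp(−0.0000339 × 500) = 0.98319
R(pressure switch) = exp(−0.000421 × 500) = 0.81018
R(smoke detector) = exp(−0.000301 × 500) = 0.86028
R(abort switch) = exp(−0.000596 × 500) = 0.74230
Series (manual pull station and releasing panel): 0.92960 × 0.98319 = 0.91397
Parallel ([0.91397] and pressure switch): 1 − (1 − 0.91397)(1 − 0.81018) = 0.98367
Parallel (smoke detector and abort switch): 1 − (1 − 0.86028)(1 − 0.74230) = 0.96399
Series ([0.98367] and [0.96399]): 0.98367 × 0.96399 = 0.948

0.948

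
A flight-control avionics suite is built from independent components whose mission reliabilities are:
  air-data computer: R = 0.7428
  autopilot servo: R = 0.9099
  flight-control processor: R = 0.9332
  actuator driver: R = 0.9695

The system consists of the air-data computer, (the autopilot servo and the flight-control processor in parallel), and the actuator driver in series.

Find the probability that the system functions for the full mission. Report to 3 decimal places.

0.716

Parallel (autopilot servo and flight-control processor): 1 − (1 − 0.90990)(1 − 0.93320) = 0.99398
Series (air-data computer, [0.99398], and actuator driver): 0.74280 × 0.99398 × 0.96950 = 0.716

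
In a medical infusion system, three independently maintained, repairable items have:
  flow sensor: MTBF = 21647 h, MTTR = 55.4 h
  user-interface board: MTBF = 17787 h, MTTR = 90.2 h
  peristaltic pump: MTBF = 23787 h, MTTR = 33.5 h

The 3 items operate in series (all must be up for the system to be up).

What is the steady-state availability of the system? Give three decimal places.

A(flow sensor) = MTBF/(MTBF+MTTR) = 21647/(21647+55.4) = 0.997447
A(user-interface board) = MTBF/(MTBF+MTTR) = 17787/(17787+90.2) = 0.994954
A(peristaltic pump) = MTBF/(MTBF+MTTR) = 23787/(23787+33.5) = 0.998594
Series availability: 0.997447 × 0.994954 × 0.998594 = 0.991

0.991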